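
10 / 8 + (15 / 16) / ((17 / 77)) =1495 / 272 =5.50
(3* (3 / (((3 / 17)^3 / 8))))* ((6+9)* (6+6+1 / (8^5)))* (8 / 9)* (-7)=-67615629235 / 4608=-14673530.65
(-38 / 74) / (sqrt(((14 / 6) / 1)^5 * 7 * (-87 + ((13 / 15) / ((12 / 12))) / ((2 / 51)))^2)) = -1710 * sqrt(3) / 8236459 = -0.00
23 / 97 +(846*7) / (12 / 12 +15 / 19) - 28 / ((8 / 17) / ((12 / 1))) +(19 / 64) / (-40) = 10957096349 / 4221440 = 2595.58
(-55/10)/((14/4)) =-11/7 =-1.57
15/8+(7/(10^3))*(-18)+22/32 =4873/2000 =2.44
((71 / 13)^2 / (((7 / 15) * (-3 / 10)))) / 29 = -252050 / 34307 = -7.35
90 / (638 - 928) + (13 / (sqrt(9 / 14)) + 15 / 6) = 127 / 58 + 13* sqrt(14) / 3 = 18.40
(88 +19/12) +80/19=21385/228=93.79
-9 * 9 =-81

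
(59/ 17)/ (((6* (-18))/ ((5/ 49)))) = -295/ 89964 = -0.00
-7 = -7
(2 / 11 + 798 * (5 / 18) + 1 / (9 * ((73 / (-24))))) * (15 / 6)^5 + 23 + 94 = 559615807 / 25696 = 21778.32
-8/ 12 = -2/ 3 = -0.67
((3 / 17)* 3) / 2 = 9 / 34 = 0.26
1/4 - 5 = -19/4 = -4.75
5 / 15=1 / 3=0.33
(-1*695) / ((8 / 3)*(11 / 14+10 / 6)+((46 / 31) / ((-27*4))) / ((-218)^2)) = -387035931240 / 3641859007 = -106.27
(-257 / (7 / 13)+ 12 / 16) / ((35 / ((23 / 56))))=-306889 / 54880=-5.59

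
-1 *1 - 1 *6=-7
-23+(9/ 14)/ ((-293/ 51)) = -94805/ 4102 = -23.11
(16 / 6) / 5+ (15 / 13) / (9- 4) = 149 / 195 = 0.76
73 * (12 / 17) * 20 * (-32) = -560640 / 17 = -32978.82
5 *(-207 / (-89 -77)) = 1035 / 166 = 6.23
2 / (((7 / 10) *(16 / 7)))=1.25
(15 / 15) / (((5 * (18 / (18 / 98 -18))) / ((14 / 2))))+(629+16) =45053 / 70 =643.61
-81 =-81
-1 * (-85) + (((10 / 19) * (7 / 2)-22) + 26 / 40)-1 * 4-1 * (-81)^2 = -2469813 / 380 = -6499.51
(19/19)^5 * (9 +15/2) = 33/2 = 16.50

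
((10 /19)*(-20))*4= -800 /19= -42.11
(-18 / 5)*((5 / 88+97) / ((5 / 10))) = -76869 / 110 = -698.81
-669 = -669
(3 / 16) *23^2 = 1587 / 16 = 99.19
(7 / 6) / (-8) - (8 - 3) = -247 / 48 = -5.15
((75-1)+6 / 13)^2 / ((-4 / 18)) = -4216608 / 169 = -24950.34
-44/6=-7.33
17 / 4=4.25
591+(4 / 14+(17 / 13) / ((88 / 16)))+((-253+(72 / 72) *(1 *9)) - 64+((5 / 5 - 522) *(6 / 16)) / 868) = 281313035 / 992992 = 283.30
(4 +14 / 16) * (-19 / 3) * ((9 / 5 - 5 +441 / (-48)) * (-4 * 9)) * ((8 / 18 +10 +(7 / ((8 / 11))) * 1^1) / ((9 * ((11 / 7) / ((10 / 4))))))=-2475919355 / 50688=-48846.26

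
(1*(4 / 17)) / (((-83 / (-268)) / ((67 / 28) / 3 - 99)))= -2210732 / 29631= -74.61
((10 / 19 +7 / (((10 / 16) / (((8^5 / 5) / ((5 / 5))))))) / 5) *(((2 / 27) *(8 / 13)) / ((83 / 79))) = 636.93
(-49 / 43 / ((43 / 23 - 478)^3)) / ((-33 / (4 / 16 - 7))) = 5365647 / 2484748682244092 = 0.00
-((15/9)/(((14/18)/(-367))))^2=-618469.90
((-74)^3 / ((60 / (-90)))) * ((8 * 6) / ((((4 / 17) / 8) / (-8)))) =-7935906816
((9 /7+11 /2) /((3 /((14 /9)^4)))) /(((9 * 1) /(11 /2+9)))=3779860 /177147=21.34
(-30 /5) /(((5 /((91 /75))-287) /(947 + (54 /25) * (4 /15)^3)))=807944319 /40221875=20.09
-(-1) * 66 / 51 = 22 / 17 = 1.29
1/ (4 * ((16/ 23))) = 23/ 64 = 0.36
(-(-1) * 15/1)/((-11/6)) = -90/11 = -8.18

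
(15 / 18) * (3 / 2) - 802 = -800.75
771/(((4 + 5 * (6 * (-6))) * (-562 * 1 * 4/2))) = 771/197824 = 0.00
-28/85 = -0.33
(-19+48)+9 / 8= 241 / 8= 30.12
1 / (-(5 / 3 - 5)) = 0.30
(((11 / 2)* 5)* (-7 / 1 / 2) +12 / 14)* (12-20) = 5342 / 7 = 763.14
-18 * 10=-180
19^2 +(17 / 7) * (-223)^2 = 847920 / 7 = 121131.43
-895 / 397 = -2.25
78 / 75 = 26 / 25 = 1.04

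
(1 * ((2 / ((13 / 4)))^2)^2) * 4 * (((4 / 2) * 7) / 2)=114688 / 28561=4.02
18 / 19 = 0.95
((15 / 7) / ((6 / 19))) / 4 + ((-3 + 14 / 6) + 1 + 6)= 8.03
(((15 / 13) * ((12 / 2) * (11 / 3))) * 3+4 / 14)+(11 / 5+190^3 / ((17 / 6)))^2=5860397212258.44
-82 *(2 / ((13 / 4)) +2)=-2788 / 13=-214.46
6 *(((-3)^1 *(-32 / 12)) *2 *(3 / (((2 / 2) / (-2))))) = -576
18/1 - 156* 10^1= -1542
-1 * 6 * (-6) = 36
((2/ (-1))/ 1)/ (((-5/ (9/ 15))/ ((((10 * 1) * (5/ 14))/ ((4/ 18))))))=27/ 7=3.86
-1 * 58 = -58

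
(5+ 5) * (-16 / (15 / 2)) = -64 / 3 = -21.33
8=8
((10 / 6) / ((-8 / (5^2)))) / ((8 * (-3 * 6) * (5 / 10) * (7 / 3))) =125 / 4032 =0.03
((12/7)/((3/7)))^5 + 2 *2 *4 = 1040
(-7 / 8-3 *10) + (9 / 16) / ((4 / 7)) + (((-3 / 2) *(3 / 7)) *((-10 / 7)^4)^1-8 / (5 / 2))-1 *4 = -39.77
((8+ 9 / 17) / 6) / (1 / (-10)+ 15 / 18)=725 / 374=1.94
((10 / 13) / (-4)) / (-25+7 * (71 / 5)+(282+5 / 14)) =-175 / 324649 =-0.00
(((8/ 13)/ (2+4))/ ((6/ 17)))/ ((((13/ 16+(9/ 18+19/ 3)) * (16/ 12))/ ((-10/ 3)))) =-1360/ 14313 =-0.10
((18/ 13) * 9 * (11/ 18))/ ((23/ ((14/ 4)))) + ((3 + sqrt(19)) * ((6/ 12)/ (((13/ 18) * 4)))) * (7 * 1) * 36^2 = 2817549/ 598 + 20412 * sqrt(19)/ 13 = 11555.76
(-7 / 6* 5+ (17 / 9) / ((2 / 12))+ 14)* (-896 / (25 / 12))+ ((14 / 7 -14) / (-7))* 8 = -1465248 / 175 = -8372.85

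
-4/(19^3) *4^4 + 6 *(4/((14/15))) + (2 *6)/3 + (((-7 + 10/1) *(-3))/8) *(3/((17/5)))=186570789/6529768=28.57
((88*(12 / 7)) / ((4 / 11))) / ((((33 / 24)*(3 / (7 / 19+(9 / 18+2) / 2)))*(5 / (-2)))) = -43296 / 665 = -65.11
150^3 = 3375000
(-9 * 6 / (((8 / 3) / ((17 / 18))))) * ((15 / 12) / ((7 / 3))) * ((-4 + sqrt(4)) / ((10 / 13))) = 5967 / 224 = 26.64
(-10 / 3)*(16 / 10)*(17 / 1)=-272 / 3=-90.67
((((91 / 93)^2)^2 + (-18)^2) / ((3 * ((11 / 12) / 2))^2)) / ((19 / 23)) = 208.04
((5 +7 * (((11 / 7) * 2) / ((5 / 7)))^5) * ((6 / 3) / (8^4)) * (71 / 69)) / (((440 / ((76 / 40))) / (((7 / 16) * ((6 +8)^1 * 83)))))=198009317685767 / 15544320000000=12.74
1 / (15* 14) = 1 / 210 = 0.00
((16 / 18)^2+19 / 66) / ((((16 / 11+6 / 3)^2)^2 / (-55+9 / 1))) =-58807573 / 168896016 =-0.35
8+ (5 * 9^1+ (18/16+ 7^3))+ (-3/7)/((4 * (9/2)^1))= 66713/168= 397.10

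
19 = 19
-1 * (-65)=65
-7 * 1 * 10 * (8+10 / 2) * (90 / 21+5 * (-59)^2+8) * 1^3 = -15849730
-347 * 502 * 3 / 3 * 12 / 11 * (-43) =8171282.18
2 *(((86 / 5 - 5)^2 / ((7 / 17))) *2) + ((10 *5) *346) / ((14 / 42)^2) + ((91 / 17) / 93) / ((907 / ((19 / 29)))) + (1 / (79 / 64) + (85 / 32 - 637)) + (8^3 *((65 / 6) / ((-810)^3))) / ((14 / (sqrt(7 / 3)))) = 2879392437812233487 / 18397223023200 - 208 *sqrt(21) / 837019575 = 156512.34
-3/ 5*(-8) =24/ 5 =4.80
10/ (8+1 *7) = 2/ 3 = 0.67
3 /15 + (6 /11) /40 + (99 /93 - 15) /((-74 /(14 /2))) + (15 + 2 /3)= 13019627 /757020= 17.20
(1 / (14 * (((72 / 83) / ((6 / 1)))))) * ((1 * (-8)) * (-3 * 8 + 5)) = 1577 / 21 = 75.10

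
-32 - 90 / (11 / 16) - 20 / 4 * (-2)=-1682 / 11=-152.91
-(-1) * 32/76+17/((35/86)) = 28058/665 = 42.19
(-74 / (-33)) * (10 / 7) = 740 / 231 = 3.20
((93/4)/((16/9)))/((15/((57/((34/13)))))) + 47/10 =51575/2176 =23.70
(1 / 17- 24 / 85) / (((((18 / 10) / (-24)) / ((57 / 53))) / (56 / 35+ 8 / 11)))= 369664 / 49555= 7.46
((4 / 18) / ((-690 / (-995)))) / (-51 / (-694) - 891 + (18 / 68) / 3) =-1173901 / 3263389155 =-0.00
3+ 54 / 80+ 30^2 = 903.68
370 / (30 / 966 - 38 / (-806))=12003355 / 2537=4731.32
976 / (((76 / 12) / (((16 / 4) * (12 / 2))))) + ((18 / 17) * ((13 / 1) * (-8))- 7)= 1156795 / 323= 3581.41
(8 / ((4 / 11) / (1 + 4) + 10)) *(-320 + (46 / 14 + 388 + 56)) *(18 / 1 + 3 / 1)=588060 / 277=2122.96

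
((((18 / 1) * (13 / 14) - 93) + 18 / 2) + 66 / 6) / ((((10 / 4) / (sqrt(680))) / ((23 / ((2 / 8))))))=-144992 * sqrt(170) / 35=-54013.27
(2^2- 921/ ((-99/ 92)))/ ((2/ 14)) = 6019.15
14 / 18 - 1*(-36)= 331 / 9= 36.78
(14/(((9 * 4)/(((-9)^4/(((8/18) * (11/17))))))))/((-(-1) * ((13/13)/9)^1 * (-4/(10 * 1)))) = -35134155/176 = -199625.88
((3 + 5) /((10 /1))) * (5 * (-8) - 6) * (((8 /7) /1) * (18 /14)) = -13248 /245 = -54.07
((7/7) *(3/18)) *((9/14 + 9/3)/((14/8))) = 17/49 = 0.35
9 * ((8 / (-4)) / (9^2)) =-2 / 9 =-0.22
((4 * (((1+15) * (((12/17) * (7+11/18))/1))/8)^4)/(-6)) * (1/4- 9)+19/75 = 39454968970819/507390075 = 77760.62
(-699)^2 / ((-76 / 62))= -15146631 / 38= -398595.55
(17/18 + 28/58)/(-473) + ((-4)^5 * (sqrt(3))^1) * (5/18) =-2560 * sqrt(3)/9 - 745/246906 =-492.68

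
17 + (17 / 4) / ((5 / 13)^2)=4573 / 100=45.73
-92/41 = -2.24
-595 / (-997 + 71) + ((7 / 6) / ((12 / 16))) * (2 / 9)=74123 / 75006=0.99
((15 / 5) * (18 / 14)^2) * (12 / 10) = 1458 / 245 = 5.95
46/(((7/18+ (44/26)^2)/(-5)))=-139932/1979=-70.71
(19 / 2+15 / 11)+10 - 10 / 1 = 239 / 22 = 10.86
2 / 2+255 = 256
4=4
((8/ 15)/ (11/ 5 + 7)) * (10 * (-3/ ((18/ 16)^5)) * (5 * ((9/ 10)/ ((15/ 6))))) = -262144/ 150903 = -1.74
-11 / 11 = -1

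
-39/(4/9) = -351/4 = -87.75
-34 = -34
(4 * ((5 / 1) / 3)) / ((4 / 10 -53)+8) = -100 / 669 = -0.15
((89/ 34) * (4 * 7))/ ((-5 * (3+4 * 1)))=-178/ 85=-2.09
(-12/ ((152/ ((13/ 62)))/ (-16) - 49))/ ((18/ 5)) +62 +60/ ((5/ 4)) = 202355/ 1839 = 110.04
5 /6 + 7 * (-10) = -415 /6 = -69.17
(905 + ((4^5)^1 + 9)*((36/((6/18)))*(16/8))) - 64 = 223969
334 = 334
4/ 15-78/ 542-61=-60.88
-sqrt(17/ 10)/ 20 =-sqrt(170)/ 200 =-0.07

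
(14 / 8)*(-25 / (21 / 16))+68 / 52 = -1249 / 39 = -32.03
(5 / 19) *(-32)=-8.42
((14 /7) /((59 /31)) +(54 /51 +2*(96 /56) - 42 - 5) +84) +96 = 972677 /7021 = 138.54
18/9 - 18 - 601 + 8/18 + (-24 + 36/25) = -143801/225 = -639.12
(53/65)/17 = 53/1105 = 0.05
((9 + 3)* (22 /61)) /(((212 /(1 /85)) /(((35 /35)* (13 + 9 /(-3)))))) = 132 /54961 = 0.00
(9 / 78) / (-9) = -1 / 78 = -0.01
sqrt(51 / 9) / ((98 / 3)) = sqrt(51) / 98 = 0.07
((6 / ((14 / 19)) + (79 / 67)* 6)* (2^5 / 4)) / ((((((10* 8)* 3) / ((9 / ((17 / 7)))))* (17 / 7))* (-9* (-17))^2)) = 5551 / 167877210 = 0.00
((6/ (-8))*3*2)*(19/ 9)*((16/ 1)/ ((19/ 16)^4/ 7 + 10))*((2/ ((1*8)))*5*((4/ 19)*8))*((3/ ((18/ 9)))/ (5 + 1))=-36700160/ 4717841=-7.78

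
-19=-19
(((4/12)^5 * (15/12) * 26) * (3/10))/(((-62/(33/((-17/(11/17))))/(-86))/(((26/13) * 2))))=-67639/241893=-0.28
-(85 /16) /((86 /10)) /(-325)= 17 /8944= 0.00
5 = 5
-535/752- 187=-141159/752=-187.71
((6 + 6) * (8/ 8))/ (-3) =-4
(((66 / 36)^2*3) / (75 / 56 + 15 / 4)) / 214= 847 / 91485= 0.01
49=49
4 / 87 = 0.05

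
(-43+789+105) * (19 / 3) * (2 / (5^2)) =32338 / 75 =431.17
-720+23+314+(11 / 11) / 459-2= -176714 / 459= -385.00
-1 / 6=-0.17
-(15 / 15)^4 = -1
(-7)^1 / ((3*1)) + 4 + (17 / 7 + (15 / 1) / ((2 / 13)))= 4267 / 42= 101.60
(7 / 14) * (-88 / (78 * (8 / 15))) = -55 / 52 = -1.06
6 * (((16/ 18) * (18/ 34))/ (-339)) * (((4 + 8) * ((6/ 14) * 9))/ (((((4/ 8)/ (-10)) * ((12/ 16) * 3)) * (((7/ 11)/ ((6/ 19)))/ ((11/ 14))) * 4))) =4181760/ 12519157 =0.33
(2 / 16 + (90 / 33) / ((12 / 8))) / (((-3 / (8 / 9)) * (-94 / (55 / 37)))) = 95 / 10434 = 0.01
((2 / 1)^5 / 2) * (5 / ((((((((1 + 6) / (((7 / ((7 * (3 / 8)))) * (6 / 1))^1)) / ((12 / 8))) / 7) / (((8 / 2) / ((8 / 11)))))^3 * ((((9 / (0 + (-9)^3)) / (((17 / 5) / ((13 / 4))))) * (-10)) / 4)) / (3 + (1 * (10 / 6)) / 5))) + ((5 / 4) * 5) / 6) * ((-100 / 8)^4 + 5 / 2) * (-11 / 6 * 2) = -1742059134786942895 / 936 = -1861174289302289.42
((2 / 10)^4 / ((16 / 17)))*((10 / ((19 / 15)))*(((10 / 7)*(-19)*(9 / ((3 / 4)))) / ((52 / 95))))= -2907 / 364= -7.99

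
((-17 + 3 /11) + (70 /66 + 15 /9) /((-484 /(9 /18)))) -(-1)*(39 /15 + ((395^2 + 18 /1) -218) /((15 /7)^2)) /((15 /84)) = 190035.07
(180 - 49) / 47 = 131 / 47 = 2.79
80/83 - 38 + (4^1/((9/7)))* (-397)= -950294/747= -1272.15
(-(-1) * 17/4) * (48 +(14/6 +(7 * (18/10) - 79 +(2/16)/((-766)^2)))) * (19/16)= -365398773619/4506286080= -81.09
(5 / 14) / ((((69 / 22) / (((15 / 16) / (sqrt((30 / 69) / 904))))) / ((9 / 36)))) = 55*sqrt(12995) / 5152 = 1.22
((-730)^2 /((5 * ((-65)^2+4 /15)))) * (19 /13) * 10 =303753000 /823927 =368.66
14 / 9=1.56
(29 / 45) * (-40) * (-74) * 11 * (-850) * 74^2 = -97667988977.78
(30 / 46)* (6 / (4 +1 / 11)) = 22 / 23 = 0.96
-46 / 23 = -2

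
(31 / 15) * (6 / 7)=62 / 35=1.77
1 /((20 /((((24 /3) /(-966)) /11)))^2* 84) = 1 /59278734900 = 0.00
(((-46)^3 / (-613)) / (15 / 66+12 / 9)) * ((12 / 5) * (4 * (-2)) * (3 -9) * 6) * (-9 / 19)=-199817570304 / 5998205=-33312.89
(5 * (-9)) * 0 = 0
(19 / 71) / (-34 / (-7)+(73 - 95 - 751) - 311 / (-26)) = -3458 / 9771375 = -0.00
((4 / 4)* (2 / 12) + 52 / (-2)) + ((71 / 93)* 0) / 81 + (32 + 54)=361 / 6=60.17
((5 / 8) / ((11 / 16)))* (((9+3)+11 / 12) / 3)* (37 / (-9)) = -28675 / 1782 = -16.09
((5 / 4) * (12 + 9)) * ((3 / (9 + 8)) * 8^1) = 630 / 17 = 37.06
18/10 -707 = -3526/5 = -705.20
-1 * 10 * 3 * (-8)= 240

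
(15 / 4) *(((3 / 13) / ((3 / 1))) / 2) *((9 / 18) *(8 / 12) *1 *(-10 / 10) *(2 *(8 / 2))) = -5 / 13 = -0.38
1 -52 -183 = -234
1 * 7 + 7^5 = 16814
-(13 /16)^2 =-0.66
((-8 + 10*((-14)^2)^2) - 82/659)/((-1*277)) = -253156086/182543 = -1386.83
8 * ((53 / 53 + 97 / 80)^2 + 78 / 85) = 632433 / 13600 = 46.50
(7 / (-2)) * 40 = -140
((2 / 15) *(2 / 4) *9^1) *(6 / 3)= 6 / 5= 1.20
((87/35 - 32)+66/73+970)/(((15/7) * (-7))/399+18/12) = 91399538/141985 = 643.73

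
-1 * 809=-809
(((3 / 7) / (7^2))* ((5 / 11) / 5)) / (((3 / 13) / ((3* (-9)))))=-351 / 3773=-0.09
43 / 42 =1.02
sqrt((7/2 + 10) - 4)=sqrt(38)/2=3.08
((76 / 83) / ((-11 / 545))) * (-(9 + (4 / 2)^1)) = 41420 / 83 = 499.04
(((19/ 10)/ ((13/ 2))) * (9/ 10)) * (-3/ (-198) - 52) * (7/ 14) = -195567/ 28600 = -6.84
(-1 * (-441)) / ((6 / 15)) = 2205 / 2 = 1102.50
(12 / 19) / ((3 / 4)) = 16 / 19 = 0.84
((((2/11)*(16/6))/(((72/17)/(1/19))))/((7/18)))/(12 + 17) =0.00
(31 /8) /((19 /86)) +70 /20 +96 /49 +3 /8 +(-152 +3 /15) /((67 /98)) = -495677991 /2495080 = -198.66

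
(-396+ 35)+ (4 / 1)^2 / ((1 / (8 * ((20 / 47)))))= -14407 / 47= -306.53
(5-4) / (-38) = -1 / 38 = -0.03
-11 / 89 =-0.12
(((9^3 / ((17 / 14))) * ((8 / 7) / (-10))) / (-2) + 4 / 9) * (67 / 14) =890564 / 5355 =166.31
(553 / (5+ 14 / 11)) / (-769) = -6083 / 53061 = -0.11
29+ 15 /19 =566 /19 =29.79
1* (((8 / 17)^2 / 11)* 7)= 0.14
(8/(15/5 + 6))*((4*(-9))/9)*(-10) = 320/9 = 35.56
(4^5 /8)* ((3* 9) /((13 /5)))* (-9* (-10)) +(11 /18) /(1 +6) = 195955343 /1638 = 119630.86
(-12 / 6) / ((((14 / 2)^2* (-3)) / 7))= 2 / 21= 0.10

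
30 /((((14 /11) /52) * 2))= 4290 /7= 612.86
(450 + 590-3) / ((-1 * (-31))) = 33.45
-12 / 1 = -12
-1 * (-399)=399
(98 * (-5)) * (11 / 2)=-2695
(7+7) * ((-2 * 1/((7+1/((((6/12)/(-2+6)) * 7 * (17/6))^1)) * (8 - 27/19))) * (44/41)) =-2785552/4515125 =-0.62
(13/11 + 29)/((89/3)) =996/979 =1.02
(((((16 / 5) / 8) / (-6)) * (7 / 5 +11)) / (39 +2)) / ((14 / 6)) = -0.01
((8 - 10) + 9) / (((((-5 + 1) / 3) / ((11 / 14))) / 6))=-99 / 4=-24.75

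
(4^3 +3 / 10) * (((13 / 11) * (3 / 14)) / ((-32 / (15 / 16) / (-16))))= 75231 / 9856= 7.63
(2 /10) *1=1 /5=0.20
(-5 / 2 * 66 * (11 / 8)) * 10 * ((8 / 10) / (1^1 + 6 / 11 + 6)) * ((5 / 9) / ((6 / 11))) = -245.00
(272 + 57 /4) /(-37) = -1145 /148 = -7.74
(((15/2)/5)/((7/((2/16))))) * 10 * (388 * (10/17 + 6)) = 11640/17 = 684.71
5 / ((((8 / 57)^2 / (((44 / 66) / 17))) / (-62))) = -167865 / 272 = -617.15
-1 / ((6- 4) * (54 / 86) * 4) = -43 / 216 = -0.20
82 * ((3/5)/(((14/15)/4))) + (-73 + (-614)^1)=-476.14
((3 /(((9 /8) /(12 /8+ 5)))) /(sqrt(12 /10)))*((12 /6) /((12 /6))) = 26*sqrt(30) /9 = 15.82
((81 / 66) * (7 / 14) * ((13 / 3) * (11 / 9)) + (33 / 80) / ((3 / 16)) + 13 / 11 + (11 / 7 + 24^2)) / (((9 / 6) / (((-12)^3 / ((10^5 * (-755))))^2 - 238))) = -198657213922658462047 / 2143160400390625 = -92693.58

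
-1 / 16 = -0.06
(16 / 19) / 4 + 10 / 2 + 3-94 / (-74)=6665 / 703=9.48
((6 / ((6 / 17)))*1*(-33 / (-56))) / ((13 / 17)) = 9537 / 728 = 13.10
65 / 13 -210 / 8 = -85 / 4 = -21.25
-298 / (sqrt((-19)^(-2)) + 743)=-0.40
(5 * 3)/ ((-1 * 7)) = -15/ 7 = -2.14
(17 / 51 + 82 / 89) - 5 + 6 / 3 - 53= -14617 / 267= -54.75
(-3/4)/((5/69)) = -207/20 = -10.35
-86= -86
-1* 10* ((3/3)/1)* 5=-50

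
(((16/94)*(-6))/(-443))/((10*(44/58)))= 348/1145155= 0.00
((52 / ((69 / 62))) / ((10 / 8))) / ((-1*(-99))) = 12896 / 34155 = 0.38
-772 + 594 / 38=-14371 / 19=-756.37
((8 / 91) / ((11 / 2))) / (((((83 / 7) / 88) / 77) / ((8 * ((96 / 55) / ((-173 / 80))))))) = -11010048 / 186667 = -58.98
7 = 7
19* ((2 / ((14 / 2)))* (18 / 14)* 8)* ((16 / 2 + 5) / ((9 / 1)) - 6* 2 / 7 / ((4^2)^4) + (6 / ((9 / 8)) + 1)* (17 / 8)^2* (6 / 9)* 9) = 3393563647 / 351232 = 9661.89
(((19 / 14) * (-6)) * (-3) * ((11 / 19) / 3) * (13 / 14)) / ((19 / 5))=1.15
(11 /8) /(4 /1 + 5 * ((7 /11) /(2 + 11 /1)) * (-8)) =1573 /2336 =0.67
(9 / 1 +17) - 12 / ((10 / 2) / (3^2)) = 22 / 5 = 4.40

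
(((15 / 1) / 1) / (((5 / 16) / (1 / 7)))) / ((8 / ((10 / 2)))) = 30 / 7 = 4.29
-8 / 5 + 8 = 32 / 5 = 6.40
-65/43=-1.51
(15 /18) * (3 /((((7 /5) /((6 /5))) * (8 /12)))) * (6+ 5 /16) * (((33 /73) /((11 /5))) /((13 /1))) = 0.32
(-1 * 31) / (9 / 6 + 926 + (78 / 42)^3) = -21266 / 640659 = -0.03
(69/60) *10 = 23/2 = 11.50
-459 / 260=-1.77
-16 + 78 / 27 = -118 / 9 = -13.11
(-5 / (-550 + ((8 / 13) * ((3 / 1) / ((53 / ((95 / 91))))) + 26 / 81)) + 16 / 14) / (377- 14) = 22509156433 / 7093012439436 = 0.00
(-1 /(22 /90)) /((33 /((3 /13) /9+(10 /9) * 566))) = -367915 /4719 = -77.96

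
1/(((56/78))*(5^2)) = 39/700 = 0.06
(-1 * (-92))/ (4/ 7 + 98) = 14/ 15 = 0.93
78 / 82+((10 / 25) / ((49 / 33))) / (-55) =47529 / 50225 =0.95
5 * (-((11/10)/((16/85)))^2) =-174845/1024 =-170.75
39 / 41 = 0.95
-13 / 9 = -1.44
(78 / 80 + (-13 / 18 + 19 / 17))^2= 70341769 / 37454400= 1.88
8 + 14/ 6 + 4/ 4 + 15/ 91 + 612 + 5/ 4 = 682225/ 1092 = 624.75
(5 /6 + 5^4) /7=3755 /42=89.40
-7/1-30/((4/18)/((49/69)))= -2366/23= -102.87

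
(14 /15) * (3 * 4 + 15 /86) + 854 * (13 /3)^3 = 403457131 /5805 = 69501.66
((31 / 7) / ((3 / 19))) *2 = 1178 / 21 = 56.10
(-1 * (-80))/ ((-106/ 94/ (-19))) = 71440/ 53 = 1347.92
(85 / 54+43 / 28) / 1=3.11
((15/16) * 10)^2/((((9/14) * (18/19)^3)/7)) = 210056875/186624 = 1125.56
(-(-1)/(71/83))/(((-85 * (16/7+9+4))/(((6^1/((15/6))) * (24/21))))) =-7968/3228725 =-0.00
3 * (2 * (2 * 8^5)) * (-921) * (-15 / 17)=5432279040 / 17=319545825.88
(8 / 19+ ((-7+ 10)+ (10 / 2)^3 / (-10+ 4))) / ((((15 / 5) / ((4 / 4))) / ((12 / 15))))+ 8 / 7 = -4190 / 1197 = -3.50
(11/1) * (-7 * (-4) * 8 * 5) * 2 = 24640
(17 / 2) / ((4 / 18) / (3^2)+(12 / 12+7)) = 1377 / 1300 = 1.06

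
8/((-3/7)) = -56/3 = -18.67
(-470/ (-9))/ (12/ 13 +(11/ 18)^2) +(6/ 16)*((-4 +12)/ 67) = 40.32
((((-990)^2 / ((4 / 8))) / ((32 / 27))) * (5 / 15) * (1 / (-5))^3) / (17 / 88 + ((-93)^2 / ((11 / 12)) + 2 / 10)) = -1940598 / 4151693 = -0.47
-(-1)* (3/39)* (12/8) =3/26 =0.12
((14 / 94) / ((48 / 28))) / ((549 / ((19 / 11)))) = 931 / 3405996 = 0.00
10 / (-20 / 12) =-6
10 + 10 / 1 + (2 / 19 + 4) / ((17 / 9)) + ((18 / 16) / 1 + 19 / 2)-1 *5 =71831 / 2584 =27.80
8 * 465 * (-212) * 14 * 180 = -1987372800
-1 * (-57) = 57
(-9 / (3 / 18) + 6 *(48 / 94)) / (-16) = 3.18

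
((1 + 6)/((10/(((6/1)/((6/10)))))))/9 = 7/9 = 0.78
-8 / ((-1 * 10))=4 / 5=0.80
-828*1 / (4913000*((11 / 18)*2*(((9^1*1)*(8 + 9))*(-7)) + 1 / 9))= 1863 / 14468785000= 0.00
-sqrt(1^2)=-1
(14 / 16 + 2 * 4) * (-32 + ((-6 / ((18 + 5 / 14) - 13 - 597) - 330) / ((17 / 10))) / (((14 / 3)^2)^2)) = -1037278226861 / 3606263584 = -287.63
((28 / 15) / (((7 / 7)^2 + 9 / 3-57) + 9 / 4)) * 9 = -48 / 145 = -0.33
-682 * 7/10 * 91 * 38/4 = -4127123/10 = -412712.30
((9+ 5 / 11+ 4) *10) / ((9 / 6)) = 2960 / 33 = 89.70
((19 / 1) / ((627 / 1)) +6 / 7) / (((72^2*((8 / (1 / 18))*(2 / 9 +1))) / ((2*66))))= 205 / 1596672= 0.00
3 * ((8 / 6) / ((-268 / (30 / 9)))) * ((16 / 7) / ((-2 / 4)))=320 / 1407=0.23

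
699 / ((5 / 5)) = 699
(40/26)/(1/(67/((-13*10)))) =-134/169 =-0.79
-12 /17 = -0.71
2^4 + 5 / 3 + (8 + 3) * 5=218 / 3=72.67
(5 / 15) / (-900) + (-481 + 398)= -224101 / 2700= -83.00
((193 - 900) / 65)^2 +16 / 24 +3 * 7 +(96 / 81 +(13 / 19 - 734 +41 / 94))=-120555883297 / 203737950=-591.72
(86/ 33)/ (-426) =-43/ 7029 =-0.01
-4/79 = -0.05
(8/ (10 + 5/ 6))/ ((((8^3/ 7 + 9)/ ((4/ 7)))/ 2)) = 0.01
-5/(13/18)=-90/13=-6.92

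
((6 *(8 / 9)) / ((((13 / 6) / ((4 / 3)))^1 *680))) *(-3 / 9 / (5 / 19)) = -304 / 49725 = -0.01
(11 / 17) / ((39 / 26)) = 22 / 51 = 0.43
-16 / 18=-8 / 9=-0.89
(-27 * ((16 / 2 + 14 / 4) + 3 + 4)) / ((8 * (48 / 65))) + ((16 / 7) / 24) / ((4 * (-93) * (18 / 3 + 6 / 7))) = -18116873 / 214272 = -84.55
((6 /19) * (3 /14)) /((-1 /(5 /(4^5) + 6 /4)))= -13869 /136192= -0.10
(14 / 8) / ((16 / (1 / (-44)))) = -7 / 2816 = -0.00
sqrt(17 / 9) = sqrt(17) / 3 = 1.37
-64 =-64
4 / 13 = 0.31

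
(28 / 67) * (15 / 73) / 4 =105 / 4891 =0.02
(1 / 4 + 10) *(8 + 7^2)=2337 / 4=584.25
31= 31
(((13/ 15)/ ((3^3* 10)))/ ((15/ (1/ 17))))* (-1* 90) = -13/ 11475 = -0.00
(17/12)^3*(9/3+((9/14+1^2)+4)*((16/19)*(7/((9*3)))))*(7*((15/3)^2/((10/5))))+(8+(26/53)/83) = 8273487116779/7799110272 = 1060.82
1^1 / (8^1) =1 / 8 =0.12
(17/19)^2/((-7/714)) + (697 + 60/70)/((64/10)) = 2214353/80864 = 27.38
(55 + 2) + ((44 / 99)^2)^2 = 374233 / 6561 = 57.04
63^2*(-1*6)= -23814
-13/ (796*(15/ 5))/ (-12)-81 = -2321123/ 28656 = -81.00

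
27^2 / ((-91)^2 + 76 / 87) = 63423 / 720523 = 0.09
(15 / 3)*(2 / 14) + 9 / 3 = 3.71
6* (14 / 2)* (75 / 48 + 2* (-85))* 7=-396165 / 8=-49520.62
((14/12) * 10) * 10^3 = 35000/3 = 11666.67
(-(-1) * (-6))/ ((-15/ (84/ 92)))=42/ 115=0.37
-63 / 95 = -0.66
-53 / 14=-3.79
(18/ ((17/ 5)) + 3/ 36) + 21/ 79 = 90947/ 16116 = 5.64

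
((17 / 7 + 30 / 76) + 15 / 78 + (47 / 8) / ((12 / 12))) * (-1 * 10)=-614875 / 6916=-88.91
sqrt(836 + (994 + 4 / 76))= sqrt(660649) / 19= 42.78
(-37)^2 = 1369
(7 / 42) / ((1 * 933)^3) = 1 / 4872997422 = 0.00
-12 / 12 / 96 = -1 / 96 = -0.01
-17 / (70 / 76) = -646 / 35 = -18.46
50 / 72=25 / 36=0.69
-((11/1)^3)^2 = -1771561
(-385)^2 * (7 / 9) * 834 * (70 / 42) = 1442229250 / 9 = 160247694.44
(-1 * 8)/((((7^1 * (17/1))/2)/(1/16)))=-1/119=-0.01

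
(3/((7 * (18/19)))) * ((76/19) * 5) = 190/21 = 9.05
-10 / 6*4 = -20 / 3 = -6.67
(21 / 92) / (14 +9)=21 / 2116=0.01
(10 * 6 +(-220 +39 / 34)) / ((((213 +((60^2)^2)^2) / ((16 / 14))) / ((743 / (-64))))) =4012943 / 319798886400405552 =0.00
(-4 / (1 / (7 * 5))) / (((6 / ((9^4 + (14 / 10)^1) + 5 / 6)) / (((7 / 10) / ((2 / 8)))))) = -428797.91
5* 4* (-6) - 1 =-121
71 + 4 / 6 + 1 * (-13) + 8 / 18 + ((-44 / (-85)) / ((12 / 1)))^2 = 3843821 / 65025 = 59.11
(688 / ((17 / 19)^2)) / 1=248368 / 289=859.40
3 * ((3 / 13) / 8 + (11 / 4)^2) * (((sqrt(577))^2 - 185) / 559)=232113 / 14534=15.97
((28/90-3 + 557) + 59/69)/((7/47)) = 27006059/7245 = 3727.54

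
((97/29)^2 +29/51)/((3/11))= 5546728/128673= 43.11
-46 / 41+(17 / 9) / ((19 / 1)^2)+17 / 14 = 181955 / 1864926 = 0.10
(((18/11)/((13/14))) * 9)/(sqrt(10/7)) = 1134 * sqrt(70)/715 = 13.27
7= 7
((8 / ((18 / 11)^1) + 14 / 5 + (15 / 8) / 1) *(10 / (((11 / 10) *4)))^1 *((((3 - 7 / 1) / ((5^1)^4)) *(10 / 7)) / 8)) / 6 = -0.00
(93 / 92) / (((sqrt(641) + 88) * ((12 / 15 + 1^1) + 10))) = 10230 / 9638771 - 465 * sqrt(641) / 38555084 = 0.00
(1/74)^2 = 1/5476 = 0.00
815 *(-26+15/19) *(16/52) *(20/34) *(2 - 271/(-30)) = -516869740/12597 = -41031.18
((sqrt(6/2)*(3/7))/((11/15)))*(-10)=-450*sqrt(3)/77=-10.12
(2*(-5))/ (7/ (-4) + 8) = -8/ 5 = -1.60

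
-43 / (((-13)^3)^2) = -0.00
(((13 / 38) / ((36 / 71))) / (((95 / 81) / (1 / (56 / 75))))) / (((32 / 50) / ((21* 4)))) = 9345375 / 92416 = 101.12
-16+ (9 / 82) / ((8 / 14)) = -5185 / 328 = -15.81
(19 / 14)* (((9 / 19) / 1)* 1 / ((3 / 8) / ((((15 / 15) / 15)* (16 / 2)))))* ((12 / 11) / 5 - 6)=-10176 / 1925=-5.29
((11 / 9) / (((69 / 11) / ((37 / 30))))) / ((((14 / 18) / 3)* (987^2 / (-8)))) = -0.00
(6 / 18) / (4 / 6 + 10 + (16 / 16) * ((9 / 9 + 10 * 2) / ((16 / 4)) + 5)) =4 / 251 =0.02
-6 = -6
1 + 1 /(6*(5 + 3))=49 /48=1.02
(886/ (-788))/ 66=-443/ 26004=-0.02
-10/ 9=-1.11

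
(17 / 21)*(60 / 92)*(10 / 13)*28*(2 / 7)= 6800 / 2093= 3.25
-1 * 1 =-1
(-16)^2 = 256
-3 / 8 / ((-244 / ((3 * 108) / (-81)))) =-3 / 488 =-0.01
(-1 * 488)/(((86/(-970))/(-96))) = -22721280/43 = -528401.86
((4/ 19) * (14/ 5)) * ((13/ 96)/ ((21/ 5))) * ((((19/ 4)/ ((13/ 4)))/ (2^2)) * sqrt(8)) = sqrt(2)/ 72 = 0.02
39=39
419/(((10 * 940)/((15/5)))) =1257/9400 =0.13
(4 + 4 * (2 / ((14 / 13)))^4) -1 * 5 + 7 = 128650 / 2401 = 53.58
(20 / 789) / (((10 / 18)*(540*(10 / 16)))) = 8 / 59175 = 0.00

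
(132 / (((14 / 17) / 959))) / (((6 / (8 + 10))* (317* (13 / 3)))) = 1383426 / 4121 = 335.70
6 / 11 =0.55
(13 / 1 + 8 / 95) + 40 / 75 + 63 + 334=117026 / 285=410.62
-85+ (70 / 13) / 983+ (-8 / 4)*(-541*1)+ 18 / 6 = 12779070 / 12779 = 1000.01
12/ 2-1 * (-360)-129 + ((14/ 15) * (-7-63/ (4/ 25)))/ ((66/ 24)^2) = 187.54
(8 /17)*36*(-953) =-274464 /17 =-16144.94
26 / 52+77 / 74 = 57 / 37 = 1.54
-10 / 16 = -5 / 8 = -0.62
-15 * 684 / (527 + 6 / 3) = -10260 / 529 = -19.40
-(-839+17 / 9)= 7534 / 9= 837.11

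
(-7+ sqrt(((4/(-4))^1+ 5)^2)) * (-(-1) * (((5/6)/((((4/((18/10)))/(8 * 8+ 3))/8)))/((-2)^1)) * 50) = 15075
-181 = -181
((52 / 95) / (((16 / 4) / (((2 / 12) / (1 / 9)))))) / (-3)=-13 / 190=-0.07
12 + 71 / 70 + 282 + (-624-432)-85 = -59219 / 70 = -845.99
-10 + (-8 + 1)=-17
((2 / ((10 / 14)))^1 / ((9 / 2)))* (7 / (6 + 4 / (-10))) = 7 / 9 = 0.78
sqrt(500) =22.36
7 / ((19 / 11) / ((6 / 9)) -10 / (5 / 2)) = -154 / 31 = -4.97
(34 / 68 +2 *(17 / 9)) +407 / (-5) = -6941 / 90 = -77.12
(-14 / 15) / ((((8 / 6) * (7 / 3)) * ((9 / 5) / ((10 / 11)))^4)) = -625000 / 32019867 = -0.02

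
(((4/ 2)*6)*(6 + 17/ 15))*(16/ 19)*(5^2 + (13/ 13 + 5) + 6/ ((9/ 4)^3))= 52462528/ 23085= 2272.58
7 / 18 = 0.39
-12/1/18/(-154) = 1/231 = 0.00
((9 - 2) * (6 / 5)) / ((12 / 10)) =7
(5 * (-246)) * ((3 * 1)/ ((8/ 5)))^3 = -2075625/ 256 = -8107.91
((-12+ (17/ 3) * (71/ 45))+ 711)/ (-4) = -23893/ 135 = -176.99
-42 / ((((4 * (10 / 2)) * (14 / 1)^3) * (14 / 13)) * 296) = -39 / 16244480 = -0.00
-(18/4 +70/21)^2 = -2209/36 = -61.36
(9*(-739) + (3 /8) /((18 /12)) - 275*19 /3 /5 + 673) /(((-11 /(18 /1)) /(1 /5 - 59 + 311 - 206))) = 4782519 /10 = 478251.90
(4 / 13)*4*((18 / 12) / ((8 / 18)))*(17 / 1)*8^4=3760128 / 13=289240.62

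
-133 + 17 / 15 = -1978 / 15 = -131.87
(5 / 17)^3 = 125 / 4913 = 0.03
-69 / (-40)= 69 / 40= 1.72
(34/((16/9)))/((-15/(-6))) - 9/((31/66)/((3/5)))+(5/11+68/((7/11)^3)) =121865851/467852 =260.48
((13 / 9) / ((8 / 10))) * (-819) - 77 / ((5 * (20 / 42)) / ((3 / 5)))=-749077 / 500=-1498.15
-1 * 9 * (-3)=27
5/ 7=0.71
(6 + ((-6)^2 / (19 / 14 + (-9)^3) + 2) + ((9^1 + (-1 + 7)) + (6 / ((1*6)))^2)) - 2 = 223610 / 10187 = 21.95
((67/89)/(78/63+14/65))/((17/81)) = 7407855/3001792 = 2.47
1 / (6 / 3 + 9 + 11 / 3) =3 / 44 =0.07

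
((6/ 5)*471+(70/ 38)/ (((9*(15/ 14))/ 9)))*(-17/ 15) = -2746724/ 4275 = -642.51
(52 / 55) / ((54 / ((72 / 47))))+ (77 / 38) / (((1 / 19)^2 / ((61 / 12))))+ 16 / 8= 76939633 / 20680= 3720.49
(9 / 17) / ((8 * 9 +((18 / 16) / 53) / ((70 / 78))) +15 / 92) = 1023960 / 139619657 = 0.01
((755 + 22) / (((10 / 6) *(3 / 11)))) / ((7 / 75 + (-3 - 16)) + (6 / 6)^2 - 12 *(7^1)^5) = -128205 / 15127643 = -0.01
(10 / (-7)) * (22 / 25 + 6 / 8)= -163 / 70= -2.33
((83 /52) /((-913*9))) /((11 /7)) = -7 /56628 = -0.00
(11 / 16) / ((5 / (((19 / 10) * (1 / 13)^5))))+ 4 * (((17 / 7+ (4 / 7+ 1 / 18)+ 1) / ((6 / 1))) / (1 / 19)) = 411986718443 / 8019928800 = 51.37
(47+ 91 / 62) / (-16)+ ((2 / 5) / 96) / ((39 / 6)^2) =-7617427 / 2514720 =-3.03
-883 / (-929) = 883 / 929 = 0.95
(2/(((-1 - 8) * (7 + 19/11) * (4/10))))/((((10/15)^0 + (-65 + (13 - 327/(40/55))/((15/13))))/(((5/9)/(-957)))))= -125/1496472732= -0.00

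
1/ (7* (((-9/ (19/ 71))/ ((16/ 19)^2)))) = -256/ 84987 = -0.00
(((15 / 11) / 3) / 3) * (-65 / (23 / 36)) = -3900 / 253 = -15.42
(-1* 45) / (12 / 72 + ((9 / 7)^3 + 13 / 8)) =-74088 / 6449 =-11.49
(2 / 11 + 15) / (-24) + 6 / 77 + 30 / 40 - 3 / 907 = 321883 / 1676136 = 0.19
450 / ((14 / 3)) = 96.43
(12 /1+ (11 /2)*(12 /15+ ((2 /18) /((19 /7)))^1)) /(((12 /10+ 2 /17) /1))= 483293 /38304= 12.62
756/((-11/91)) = -6254.18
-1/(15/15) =-1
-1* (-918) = 918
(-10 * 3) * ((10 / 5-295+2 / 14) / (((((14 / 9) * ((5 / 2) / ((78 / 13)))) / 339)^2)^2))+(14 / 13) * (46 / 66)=23702613073384627284998 / 36051015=657474222941701.57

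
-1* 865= -865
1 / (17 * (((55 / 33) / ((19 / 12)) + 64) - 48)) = 19 / 5508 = 0.00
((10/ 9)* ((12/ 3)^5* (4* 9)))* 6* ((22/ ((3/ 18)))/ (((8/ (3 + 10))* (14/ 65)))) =1713254400/ 7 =244750628.57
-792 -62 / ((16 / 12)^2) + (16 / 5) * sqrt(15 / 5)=-6615 / 8 + 16 * sqrt(3) / 5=-821.33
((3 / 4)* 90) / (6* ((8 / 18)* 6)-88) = -15 / 16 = -0.94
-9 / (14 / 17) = -153 / 14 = -10.93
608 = 608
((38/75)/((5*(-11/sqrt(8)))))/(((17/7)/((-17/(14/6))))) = 76*sqrt(2)/1375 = 0.08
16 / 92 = 4 / 23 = 0.17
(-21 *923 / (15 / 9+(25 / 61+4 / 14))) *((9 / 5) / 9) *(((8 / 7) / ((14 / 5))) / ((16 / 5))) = -2533635 / 12104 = -209.32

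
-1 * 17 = -17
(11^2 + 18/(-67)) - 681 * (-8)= 373105/67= 5568.73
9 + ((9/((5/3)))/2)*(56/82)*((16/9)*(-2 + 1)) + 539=111668/205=544.72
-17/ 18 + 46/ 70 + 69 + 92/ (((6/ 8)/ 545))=42160889/ 630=66922.05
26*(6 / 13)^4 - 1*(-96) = 213504 / 2197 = 97.18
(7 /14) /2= 1 /4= 0.25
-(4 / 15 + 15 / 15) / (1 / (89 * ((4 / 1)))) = -450.93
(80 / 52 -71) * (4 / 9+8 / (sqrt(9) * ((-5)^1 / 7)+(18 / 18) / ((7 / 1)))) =9632 / 39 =246.97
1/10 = 0.10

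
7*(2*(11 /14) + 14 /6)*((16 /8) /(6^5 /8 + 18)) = 82 /1485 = 0.06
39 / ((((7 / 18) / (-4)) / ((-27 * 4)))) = 303264 / 7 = 43323.43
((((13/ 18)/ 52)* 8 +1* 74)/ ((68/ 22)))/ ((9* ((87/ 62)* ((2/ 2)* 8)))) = 7843/ 33048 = 0.24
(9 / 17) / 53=9 / 901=0.01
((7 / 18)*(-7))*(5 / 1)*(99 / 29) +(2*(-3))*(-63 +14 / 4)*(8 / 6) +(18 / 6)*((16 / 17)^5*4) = 36102706337 / 82351706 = 438.40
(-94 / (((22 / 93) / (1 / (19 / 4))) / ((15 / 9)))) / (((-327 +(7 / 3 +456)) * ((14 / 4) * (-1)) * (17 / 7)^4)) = 0.01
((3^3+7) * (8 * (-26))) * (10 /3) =-70720 /3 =-23573.33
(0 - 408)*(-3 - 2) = 2040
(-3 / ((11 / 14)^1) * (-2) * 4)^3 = 37933056 / 1331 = 28499.67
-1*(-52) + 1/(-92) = 4783/92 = 51.99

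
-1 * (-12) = 12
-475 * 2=-950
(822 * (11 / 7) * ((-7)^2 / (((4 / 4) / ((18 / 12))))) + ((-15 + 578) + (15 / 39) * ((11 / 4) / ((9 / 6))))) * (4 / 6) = 7449367 / 117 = 63669.80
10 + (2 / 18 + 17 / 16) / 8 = 10.15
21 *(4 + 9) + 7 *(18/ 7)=291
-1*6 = -6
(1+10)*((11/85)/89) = 121/7565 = 0.02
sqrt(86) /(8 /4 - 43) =-sqrt(86) /41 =-0.23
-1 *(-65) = 65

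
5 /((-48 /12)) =-5 /4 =-1.25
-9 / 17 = -0.53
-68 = -68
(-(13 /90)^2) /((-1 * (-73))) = -169 /591300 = -0.00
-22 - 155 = -177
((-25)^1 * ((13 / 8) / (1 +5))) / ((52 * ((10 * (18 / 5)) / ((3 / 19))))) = -25 / 43776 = -0.00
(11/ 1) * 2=22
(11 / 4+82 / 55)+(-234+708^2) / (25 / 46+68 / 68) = 5070489843 / 15620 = 324615.23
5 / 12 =0.42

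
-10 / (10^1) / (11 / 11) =-1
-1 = -1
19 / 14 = 1.36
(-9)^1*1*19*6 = -1026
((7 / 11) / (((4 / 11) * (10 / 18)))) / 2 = 63 / 40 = 1.58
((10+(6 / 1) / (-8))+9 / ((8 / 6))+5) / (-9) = -7 / 3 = -2.33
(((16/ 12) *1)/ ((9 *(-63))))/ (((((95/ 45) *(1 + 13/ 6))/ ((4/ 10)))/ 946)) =-15136/ 113715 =-0.13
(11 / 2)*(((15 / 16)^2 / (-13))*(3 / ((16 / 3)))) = -0.21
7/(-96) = -7/96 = -0.07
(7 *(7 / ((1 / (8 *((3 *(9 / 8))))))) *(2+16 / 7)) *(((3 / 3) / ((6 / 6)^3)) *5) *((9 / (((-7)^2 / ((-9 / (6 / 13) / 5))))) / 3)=-47385 / 7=-6769.29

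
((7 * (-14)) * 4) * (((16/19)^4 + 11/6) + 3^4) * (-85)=1085611464980/390963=2776762.67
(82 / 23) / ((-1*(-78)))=41 / 897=0.05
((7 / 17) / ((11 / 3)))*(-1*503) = -56.49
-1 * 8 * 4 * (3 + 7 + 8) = -576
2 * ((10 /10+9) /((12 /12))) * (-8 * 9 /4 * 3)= -1080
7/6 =1.17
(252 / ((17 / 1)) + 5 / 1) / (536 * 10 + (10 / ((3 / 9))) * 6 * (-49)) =-337 / 58820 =-0.01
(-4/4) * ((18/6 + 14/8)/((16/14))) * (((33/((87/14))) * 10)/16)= -51205/3712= -13.79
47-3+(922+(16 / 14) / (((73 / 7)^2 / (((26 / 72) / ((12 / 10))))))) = 966.00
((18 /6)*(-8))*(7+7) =-336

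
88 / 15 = 5.87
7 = 7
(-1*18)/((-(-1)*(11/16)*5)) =-288/55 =-5.24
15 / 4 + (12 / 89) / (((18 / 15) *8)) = 335 / 89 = 3.76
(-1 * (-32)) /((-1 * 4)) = -8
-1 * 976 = -976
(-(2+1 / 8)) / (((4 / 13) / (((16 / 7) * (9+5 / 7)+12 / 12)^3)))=-324843116013 / 3764768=-86285.03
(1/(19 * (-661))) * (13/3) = -13/37677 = -0.00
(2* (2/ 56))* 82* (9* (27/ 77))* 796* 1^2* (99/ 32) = 17843733/ 392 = 45519.73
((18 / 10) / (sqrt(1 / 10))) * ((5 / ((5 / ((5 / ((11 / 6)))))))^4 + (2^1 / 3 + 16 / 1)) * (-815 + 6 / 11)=-16997283570 * sqrt(10) / 161051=-333746.02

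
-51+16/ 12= -149/ 3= -49.67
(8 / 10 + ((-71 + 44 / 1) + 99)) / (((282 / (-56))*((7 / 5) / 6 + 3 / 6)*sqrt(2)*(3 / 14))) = -71344*sqrt(2) / 1551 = -65.05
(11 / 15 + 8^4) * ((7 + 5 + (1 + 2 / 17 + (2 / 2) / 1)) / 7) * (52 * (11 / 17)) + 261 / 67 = 37681297987 / 135541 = 278006.64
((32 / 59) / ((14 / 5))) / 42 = 40 / 8673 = 0.00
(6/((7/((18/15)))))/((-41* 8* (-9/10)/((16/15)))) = 16/4305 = 0.00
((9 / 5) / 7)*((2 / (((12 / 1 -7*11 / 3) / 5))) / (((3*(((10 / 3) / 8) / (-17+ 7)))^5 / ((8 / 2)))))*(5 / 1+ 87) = 651165696 / 287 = 2268870.02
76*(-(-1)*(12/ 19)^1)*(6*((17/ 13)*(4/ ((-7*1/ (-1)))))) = 19584/ 91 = 215.21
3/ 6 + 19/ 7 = 45/ 14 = 3.21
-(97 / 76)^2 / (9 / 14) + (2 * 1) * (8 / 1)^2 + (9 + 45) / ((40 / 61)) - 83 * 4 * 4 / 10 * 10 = -1120.18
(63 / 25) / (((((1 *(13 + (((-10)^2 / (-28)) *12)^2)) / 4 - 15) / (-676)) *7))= -1192464 / 2192425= -0.54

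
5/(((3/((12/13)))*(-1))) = -20/13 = -1.54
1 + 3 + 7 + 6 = 17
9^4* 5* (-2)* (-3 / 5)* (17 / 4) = 334611 / 2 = 167305.50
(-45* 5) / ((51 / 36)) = -2700 / 17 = -158.82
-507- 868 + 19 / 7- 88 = -10222 / 7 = -1460.29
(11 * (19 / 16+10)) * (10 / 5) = 1969 / 8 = 246.12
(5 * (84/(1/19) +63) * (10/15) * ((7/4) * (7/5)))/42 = 3871/12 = 322.58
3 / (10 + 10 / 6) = 9 / 35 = 0.26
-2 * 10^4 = -20000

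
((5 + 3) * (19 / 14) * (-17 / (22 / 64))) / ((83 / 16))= -103.51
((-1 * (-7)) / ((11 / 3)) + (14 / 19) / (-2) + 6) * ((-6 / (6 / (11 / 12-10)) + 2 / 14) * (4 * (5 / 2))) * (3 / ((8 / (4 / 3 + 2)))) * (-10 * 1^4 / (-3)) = 38168750 / 13167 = 2898.82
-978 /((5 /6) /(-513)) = 3010284 /5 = 602056.80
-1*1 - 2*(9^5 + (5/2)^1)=-118104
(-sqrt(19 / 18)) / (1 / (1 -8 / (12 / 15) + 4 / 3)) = 23 * sqrt(38) / 18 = 7.88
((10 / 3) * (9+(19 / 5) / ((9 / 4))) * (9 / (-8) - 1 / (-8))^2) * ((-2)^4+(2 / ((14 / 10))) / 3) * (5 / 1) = 1664260 / 567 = 2935.20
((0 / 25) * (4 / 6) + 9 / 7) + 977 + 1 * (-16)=962.29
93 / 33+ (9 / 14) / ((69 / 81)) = 12655 / 3542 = 3.57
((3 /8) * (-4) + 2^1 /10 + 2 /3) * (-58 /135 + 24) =-30229 /2025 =-14.93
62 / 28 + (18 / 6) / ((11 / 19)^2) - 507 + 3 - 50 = -919563 / 1694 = -542.84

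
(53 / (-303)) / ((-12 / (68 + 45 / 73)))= 265477 / 265428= 1.00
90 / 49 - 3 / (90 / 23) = 1573 / 1470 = 1.07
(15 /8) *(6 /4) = 2.81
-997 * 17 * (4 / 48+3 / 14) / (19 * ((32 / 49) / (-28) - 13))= 20762525 / 1018476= 20.39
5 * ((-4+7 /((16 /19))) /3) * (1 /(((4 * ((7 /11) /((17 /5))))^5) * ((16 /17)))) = 32.47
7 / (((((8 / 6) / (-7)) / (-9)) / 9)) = 11907 / 4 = 2976.75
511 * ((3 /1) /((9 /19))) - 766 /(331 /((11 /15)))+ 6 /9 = 16063279 /4965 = 3235.30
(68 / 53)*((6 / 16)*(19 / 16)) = 969 / 1696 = 0.57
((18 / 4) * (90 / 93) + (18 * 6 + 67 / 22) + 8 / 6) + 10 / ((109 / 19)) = 26421973 / 223014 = 118.48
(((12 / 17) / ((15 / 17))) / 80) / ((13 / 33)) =33 / 1300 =0.03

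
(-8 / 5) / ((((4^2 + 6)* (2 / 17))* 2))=-17 / 55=-0.31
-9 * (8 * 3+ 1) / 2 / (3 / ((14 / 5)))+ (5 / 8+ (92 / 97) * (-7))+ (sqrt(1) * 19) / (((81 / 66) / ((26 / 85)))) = -189273797 / 1780920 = -106.28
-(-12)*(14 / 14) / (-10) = -1.20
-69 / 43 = -1.60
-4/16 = -1/4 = -0.25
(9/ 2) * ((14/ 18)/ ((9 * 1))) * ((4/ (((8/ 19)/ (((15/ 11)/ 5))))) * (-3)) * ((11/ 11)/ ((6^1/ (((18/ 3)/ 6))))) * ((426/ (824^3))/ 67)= -0.00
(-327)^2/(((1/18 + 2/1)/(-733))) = -1410821226/37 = -38130303.41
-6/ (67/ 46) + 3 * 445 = 89169/ 67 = 1330.88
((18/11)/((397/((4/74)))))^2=1296/26107773241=0.00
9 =9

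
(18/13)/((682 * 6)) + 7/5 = 62077/44330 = 1.40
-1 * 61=-61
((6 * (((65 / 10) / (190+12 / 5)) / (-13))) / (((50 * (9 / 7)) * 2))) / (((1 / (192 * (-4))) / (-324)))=-72576 / 2405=-30.18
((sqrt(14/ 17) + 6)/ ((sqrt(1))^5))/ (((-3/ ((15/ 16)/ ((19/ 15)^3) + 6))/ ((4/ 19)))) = -709089/ 260642-236363 * sqrt(238)/ 8861828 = -3.13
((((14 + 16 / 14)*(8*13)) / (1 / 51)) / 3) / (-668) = -46852 / 1169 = -40.08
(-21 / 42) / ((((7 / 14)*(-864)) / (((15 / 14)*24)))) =5 / 168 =0.03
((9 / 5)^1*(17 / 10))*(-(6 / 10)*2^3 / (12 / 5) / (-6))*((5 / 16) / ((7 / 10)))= 51 / 112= 0.46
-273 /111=-91 /37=-2.46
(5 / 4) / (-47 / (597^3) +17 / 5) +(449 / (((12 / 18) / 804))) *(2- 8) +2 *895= -46982637089639051 / 14468778824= -3247173.63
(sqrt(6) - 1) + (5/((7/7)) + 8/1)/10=3/10 + sqrt(6)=2.75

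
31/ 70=0.44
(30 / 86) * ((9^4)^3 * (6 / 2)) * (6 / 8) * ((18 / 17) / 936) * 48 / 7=114383962274805 / 66521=1719516577.84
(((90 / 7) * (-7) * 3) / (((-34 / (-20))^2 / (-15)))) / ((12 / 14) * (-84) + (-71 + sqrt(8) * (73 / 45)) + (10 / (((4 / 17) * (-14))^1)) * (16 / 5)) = -6136995375000 / 668168594473-130381650000 * sqrt(2) / 668168594473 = -9.46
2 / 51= 0.04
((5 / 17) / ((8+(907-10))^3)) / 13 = 1 / 32761819025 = 0.00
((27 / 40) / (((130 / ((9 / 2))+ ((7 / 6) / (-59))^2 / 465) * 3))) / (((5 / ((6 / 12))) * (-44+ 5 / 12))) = -78667119 / 4402121462135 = -0.00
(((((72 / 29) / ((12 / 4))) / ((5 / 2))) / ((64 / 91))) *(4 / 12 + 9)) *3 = 1911 / 145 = 13.18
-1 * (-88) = 88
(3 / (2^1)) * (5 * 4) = 30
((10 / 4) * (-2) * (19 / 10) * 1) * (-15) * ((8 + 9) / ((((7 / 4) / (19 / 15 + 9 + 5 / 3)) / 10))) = 1156340 / 7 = 165191.43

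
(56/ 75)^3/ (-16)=-10976/ 421875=-0.03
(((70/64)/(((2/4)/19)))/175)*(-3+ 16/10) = -133/400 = -0.33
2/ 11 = 0.18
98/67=1.46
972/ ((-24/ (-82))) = 3321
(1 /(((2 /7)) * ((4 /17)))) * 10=595 /4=148.75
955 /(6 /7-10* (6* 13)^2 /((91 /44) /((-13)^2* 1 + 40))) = -955 /6148182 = -0.00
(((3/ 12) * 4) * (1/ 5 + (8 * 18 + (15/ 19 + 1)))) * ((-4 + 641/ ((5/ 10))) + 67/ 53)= 186759.10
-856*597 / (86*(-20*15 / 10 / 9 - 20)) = 383274 / 1505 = 254.67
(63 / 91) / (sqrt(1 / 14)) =9 * sqrt(14) / 13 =2.59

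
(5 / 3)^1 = 5 / 3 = 1.67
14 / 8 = 7 / 4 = 1.75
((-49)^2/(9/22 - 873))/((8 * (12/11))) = -290521/921456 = -0.32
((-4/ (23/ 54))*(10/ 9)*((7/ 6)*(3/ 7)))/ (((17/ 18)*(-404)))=540/ 39491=0.01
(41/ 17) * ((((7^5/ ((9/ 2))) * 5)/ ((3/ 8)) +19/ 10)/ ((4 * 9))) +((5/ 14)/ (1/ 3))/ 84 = 6753336073/ 2024190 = 3336.32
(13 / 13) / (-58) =-0.02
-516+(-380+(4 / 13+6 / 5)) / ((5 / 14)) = -512128 / 325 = -1575.78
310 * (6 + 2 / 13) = 24800 / 13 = 1907.69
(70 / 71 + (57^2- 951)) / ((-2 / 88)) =-7182032 / 71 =-101155.38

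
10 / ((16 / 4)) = 5 / 2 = 2.50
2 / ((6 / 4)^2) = 8 / 9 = 0.89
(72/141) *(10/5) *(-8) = -384/47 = -8.17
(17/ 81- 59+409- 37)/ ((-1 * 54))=-12685/ 2187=-5.80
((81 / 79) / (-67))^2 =6561 / 28015849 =0.00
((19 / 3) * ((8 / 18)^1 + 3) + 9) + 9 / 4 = 3571 / 108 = 33.06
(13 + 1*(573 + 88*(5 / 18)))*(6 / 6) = 5494 / 9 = 610.44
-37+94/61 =-2163/61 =-35.46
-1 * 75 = -75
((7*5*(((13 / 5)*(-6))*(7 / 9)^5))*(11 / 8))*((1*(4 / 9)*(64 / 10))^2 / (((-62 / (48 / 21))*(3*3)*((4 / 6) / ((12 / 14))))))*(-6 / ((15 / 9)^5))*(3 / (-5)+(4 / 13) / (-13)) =2.65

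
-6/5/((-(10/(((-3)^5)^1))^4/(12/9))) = 557885.50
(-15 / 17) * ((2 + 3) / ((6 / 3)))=-75 / 34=-2.21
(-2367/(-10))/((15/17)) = 13413/50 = 268.26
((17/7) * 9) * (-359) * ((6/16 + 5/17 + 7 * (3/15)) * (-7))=4546017/40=113650.42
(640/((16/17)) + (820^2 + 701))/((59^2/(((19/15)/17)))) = 12801839/887655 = 14.42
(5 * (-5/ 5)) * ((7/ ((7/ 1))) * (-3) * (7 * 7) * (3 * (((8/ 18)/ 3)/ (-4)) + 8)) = 17395/ 3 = 5798.33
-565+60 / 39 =-7325 / 13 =-563.46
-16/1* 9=-144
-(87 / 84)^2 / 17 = -841 / 13328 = -0.06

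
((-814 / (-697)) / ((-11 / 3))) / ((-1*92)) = 0.00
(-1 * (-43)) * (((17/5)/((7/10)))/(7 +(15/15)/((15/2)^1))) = 21930/749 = 29.28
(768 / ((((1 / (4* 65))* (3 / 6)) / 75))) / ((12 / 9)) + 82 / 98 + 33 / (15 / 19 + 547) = 11456460745451 / 509992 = 22464000.90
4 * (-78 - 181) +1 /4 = -4143 /4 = -1035.75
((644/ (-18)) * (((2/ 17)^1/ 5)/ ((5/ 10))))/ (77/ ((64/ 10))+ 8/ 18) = -41216/ 305405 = -0.13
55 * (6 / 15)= 22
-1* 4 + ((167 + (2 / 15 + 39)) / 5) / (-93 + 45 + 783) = -217408 / 55125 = -3.94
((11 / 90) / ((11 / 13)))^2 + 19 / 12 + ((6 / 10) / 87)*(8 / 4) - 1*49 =-5565017 / 117450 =-47.38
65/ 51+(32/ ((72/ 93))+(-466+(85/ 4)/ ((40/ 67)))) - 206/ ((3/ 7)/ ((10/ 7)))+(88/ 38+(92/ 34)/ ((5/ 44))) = -54178083/ 51680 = -1048.34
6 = 6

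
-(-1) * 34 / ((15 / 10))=68 / 3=22.67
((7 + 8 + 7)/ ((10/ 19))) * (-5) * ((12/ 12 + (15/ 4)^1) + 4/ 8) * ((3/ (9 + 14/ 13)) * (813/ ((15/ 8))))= -92774682/ 655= -141640.74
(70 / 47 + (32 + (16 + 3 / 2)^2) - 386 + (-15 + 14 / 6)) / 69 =-1445 / 1692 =-0.85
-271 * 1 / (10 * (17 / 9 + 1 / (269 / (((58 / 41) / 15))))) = -14.34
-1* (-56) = 56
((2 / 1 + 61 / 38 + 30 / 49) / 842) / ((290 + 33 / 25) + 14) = 196325 / 11967047932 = 0.00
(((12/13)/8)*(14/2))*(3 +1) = 42/13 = 3.23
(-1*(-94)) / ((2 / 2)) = 94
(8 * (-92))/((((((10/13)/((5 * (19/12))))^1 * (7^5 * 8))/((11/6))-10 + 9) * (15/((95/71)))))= -37994528/4123455711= -0.01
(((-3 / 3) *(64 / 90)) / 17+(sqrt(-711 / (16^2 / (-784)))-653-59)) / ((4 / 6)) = -272356 / 255+63 *sqrt(79) / 8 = -998.07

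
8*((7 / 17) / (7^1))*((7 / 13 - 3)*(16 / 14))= -2048 / 1547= -1.32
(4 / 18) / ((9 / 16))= 32 / 81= 0.40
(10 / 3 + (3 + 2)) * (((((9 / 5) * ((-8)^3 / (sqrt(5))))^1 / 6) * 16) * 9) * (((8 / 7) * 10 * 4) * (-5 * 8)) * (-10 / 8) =-589824000 * sqrt(5) / 7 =-188412365.54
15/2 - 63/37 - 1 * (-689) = 51415/74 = 694.80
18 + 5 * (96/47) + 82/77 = 105956/3619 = 29.28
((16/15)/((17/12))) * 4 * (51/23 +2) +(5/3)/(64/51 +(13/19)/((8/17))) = 23769816/1784915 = 13.32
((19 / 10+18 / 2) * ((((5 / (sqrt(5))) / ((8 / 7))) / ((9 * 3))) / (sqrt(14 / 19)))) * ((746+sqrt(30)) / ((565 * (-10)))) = 109 * sqrt(1330) * (-746 - sqrt(30)) / 24408000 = -0.12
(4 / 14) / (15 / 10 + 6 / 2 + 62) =4 / 931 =0.00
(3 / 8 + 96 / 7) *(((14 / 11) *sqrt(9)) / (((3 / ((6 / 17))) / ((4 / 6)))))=789 / 187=4.22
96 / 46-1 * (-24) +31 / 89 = 26.44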